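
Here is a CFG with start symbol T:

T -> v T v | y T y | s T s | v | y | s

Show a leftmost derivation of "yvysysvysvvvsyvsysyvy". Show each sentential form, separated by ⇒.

T ⇒ yTy   [T -> y T y]
yTy ⇒ yvTvy   [T -> v T v]
yvTvy ⇒ yvyTyvy   [T -> y T y]
yvyTyvy ⇒ yvysTsyvy   [T -> s T s]
yvysTsyvy ⇒ yvysyTysyvy   [T -> y T y]
yvysyTysyvy ⇒ yvysysTsysyvy   [T -> s T s]
yvysysTsysyvy ⇒ yvysysvTvsysyvy   [T -> v T v]
yvysysvTvsysyvy ⇒ yvysysvyTyvsysyvy   [T -> y T y]
yvysysvyTyvsysyvy ⇒ yvysysvysTsyvsysyvy   [T -> s T s]
yvysysvysTsyvsysyvy ⇒ yvysysvysvTvsyvsysyvy   [T -> v T v]
yvysysvysvTvsyvsysyvy ⇒ yvysysvysvvvsyvsysyvy   [T -> v]

T ⇒ yTy ⇒ yvTvy ⇒ yvyTyvy ⇒ yvysTsyvy ⇒ yvysyTysyvy ⇒ yvysysTsysyvy ⇒ yvysysvTvsysyvy ⇒ yvysysvyTyvsysyvy ⇒ yvysysvysTsyvsysyvy ⇒ yvysysvysvTvsyvsysyvy ⇒ yvysysvysvvvsyvsysyvy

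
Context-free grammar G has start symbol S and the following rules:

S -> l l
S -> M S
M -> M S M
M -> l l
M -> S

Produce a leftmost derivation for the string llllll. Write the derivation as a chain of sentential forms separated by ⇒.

S ⇒ MS ⇒ llS ⇒ llMS ⇒ llSS ⇒ llllS ⇒ llllll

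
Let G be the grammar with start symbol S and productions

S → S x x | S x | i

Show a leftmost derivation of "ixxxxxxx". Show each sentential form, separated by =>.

S => Sx   [S → S x]
Sx => Sxx   [S → S x]
Sxx => Sxxx   [S → S x]
Sxxx => Sxxxx   [S → S x]
Sxxxx => Sxxxxx   [S → S x]
Sxxxxx => Sxxxxxxx   [S → S x x]
Sxxxxxxx => ixxxxxxx   [S → i]

S => Sx => Sxx => Sxxx => Sxxxx => Sxxxxx => Sxxxxxxx => ixxxxxxx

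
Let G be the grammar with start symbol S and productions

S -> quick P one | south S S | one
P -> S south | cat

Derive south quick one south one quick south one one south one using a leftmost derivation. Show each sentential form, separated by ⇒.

S ⇒ south S S ⇒ south quick P one S ⇒ south quick S south one S ⇒ south quick one south one S ⇒ south quick one south one quick P one ⇒ south quick one south one quick S south one ⇒ south quick one south one quick south S S south one ⇒ south quick one south one quick south one S south one ⇒ south quick one south one quick south one one south one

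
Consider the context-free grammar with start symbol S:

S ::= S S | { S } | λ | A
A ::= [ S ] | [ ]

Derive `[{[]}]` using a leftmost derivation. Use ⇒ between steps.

S ⇒ A ⇒ [S] ⇒ [{S}] ⇒ [{A}] ⇒ [{[]}]

S ⇒ A   [S ::= A]
A ⇒ [S]   [A ::= [ S ]]
[S] ⇒ [{S}]   [S ::= { S }]
[{S}] ⇒ [{A}]   [S ::= A]
[{A}] ⇒ [{[]}]   [A ::= [ ]]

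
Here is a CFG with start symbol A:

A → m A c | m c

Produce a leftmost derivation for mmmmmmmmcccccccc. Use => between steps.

A=>mAc=>mmAcc=>mmmAccc=>mmmmAcccc=>mmmmmAccccc=>mmmmmmAcccccc=>mmmmmmmAccccccc=>mmmmmmmmcccccccc

A => mAc   [A → m A c]
mAc => mmAcc   [A → m A c]
mmAcc => mmmAccc   [A → m A c]
mmmAccc => mmmmAcccc   [A → m A c]
mmmmAcccc => mmmmmAccccc   [A → m A c]
mmmmmAccccc => mmmmmmAcccccc   [A → m A c]
mmmmmmAcccccc => mmmmmmmAccccccc   [A → m A c]
mmmmmmmAccccccc => mmmmmmmmcccccccc   [A → m c]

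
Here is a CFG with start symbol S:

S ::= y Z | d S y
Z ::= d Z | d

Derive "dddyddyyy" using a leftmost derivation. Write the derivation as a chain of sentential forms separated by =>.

S => dSy => ddSyy => dddSyyy => dddyZyyy => dddydZyyy => dddyddyyy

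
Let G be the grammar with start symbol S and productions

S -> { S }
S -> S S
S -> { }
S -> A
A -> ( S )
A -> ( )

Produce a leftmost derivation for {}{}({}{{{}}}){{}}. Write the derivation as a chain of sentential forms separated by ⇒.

S ⇒ SS ⇒ SSS ⇒ SSSS ⇒ {}SSS ⇒ {}{}SS ⇒ {}{}AS ⇒ {}{}(S)S ⇒ {}{}(SS)S ⇒ {}{}({}S)S ⇒ {}{}({}{S})S ⇒ {}{}({}{{S}})S ⇒ {}{}({}{{{}}})S ⇒ {}{}({}{{{}}}){S} ⇒ {}{}({}{{{}}}){{}}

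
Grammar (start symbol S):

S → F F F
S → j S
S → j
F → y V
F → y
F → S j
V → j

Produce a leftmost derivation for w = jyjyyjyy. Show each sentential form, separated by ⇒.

S ⇒ FFF   [S → F F F]
FFF ⇒ SjFF   [F → S j]
SjFF ⇒ jSjFF   [S → j S]
jSjFF ⇒ jFFFjFF   [S → F F F]
jFFFjFF ⇒ jyVFFjFF   [F → y V]
jyVFFjFF ⇒ jyjFFjFF   [V → j]
jyjFFjFF ⇒ jyjyFjFF   [F → y]
jyjyFjFF ⇒ jyjyyjFF   [F → y]
jyjyyjFF ⇒ jyjyyjyF   [F → y]
jyjyyjyF ⇒ jyjyyjyy   [F → y]

S ⇒ FFF ⇒ SjFF ⇒ jSjFF ⇒ jFFFjFF ⇒ jyVFFjFF ⇒ jyjFFjFF ⇒ jyjyFjFF ⇒ jyjyyjFF ⇒ jyjyyjyF ⇒ jyjyyjyy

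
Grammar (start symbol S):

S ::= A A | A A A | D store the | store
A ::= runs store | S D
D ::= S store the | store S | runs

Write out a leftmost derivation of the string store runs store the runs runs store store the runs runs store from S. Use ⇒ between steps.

S ⇒ A A ⇒ S D A ⇒ D store the D A ⇒ store S store the D A ⇒ store A A store the D A ⇒ store S D A store the D A ⇒ store D store the D A store the D A ⇒ store runs store the D A store the D A ⇒ store runs store the runs A store the D A ⇒ store runs store the runs runs store store the D A ⇒ store runs store the runs runs store store the runs A ⇒ store runs store the runs runs store store the runs runs store

S ⇒ A A   [S ::= A A]
A A ⇒ S D A   [A ::= S D]
S D A ⇒ D store the D A   [S ::= D store the]
D store the D A ⇒ store S store the D A   [D ::= store S]
store S store the D A ⇒ store A A store the D A   [S ::= A A]
store A A store the D A ⇒ store S D A store the D A   [A ::= S D]
store S D A store the D A ⇒ store D store the D A store the D A   [S ::= D store the]
store D store the D A store the D A ⇒ store runs store the D A store the D A   [D ::= runs]
store runs store the D A store the D A ⇒ store runs store the runs A store the D A   [D ::= runs]
store runs store the runs A store the D A ⇒ store runs store the runs runs store store the D A   [A ::= runs store]
store runs store the runs runs store store the D A ⇒ store runs store the runs runs store store the runs A   [D ::= runs]
store runs store the runs runs store store the runs A ⇒ store runs store the runs runs store store the runs runs store   [A ::= runs store]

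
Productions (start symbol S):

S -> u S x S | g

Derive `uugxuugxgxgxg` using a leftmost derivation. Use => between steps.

S => uSxS => uuSxSxS => uugxSxS => uugxuSxSxS => uugxuuSxSxSxS => uugxuugxSxSxS => uugxuugxgxSxS => uugxuugxgxgxS => uugxuugxgxgxg

S => uSxS   [S -> u S x S]
uSxS => uuSxSxS   [S -> u S x S]
uuSxSxS => uugxSxS   [S -> g]
uugxSxS => uugxuSxSxS   [S -> u S x S]
uugxuSxSxS => uugxuuSxSxSxS   [S -> u S x S]
uugxuuSxSxSxS => uugxuugxSxSxS   [S -> g]
uugxuugxSxSxS => uugxuugxgxSxS   [S -> g]
uugxuugxgxSxS => uugxuugxgxgxS   [S -> g]
uugxuugxgxgxS => uugxuugxgxgxg   [S -> g]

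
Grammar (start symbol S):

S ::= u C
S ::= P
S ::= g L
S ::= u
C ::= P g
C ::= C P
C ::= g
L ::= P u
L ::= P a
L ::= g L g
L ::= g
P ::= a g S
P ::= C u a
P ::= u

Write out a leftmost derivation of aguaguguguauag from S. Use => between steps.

S=>P=>agS=>aguC=>aguPg=>aguCuag=>aguCPuag=>aguPgPuag=>aguagSgPuag=>aguagugPuag=>aguagugCuauag=>aguagugPguauag=>aguaguguguauag

S => P   [S ::= P]
P => agS   [P ::= a g S]
agS => aguC   [S ::= u C]
aguC => aguPg   [C ::= P g]
aguPg => aguCuag   [P ::= C u a]
aguCuag => aguCPuag   [C ::= C P]
aguCPuag => aguPgPuag   [C ::= P g]
aguPgPuag => aguagSgPuag   [P ::= a g S]
aguagSgPuag => aguagugPuag   [S ::= u]
aguagugPuag => aguagugCuauag   [P ::= C u a]
aguagugCuauag => aguagugPguauag   [C ::= P g]
aguagugPguauag => aguaguguguauag   [P ::= u]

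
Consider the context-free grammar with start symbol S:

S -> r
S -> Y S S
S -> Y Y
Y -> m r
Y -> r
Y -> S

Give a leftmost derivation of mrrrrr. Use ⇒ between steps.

S ⇒ YY   [S -> Y Y]
YY ⇒ SY   [Y -> S]
SY ⇒ YSSY   [S -> Y S S]
YSSY ⇒ mrSSY   [Y -> m r]
mrSSY ⇒ mrYYSY   [S -> Y Y]
mrYYSY ⇒ mrSYSY   [Y -> S]
mrSYSY ⇒ mrrYSY   [S -> r]
mrrYSY ⇒ mrrrSY   [Y -> r]
mrrrSY ⇒ mrrrrY   [S -> r]
mrrrrY ⇒ mrrrrr   [Y -> r]

S⇒YY⇒SY⇒YSSY⇒mrSSY⇒mrYYSY⇒mrSYSY⇒mrrYSY⇒mrrrSY⇒mrrrrY⇒mrrrrr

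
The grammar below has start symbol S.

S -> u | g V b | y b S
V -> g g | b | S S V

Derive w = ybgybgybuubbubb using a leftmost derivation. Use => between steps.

S => ybS   [S -> y b S]
ybS => ybgVb   [S -> g V b]
ybgVb => ybgSSVb   [V -> S S V]
ybgSSVb => ybgybSSVb   [S -> y b S]
ybgybSSVb => ybgybgVbSVb   [S -> g V b]
ybgybgVbSVb => ybgybgSSVbSVb   [V -> S S V]
ybgybgSSVbSVb => ybgybgybSSVbSVb   [S -> y b S]
ybgybgybSSVbSVb => ybgybgybuSVbSVb   [S -> u]
ybgybgybuSVbSVb => ybgybgybuuVbSVb   [S -> u]
ybgybgybuuVbSVb => ybgybgybuubbSVb   [V -> b]
ybgybgybuubbSVb => ybgybgybuubbuVb   [S -> u]
ybgybgybuubbuVb => ybgybgybuubbubb   [V -> b]

S => ybS => ybgVb => ybgSSVb => ybgybSSVb => ybgybgVbSVb => ybgybgSSVbSVb => ybgybgybSSVbSVb => ybgybgybuSVbSVb => ybgybgybuuVbSVb => ybgybgybuubbSVb => ybgybgybuubbuVb => ybgybgybuubbubb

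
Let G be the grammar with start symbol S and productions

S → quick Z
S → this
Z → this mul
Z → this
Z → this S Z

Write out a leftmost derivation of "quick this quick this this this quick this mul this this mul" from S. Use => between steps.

S => quick Z => quick this S Z => quick this quick Z Z => quick this quick this S Z Z => quick this quick this this Z Z => quick this quick this this this S Z Z => quick this quick this this this quick Z Z Z => quick this quick this this this quick this mul Z Z => quick this quick this this this quick this mul this Z => quick this quick this this this quick this mul this this mul

S => quick Z   [S → quick Z]
quick Z => quick this S Z   [Z → this S Z]
quick this S Z => quick this quick Z Z   [S → quick Z]
quick this quick Z Z => quick this quick this S Z Z   [Z → this S Z]
quick this quick this S Z Z => quick this quick this this Z Z   [S → this]
quick this quick this this Z Z => quick this quick this this this S Z Z   [Z → this S Z]
quick this quick this this this S Z Z => quick this quick this this this quick Z Z Z   [S → quick Z]
quick this quick this this this quick Z Z Z => quick this quick this this this quick this mul Z Z   [Z → this mul]
quick this quick this this this quick this mul Z Z => quick this quick this this this quick this mul this Z   [Z → this]
quick this quick this this this quick this mul this Z => quick this quick this this this quick this mul this this mul   [Z → this mul]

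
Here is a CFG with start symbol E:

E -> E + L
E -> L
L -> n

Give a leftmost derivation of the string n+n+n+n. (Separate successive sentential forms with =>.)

E => E+L => E+L+L => E+L+L+L => L+L+L+L => n+L+L+L => n+n+L+L => n+n+n+L => n+n+n+n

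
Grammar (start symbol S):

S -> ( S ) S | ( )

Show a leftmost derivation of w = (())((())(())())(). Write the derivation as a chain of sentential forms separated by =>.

S => (S)S => (())S => (())(S)S => (())((S)S)S => (())((())S)S => (())((())(S)S)S => (())((())(())S)S => (())((())(())())S => (())((())(())())()

S => (S)S   [S -> ( S ) S]
(S)S => (())S   [S -> ( )]
(())S => (())(S)S   [S -> ( S ) S]
(())(S)S => (())((S)S)S   [S -> ( S ) S]
(())((S)S)S => (())((())S)S   [S -> ( )]
(())((())S)S => (())((())(S)S)S   [S -> ( S ) S]
(())((())(S)S)S => (())((())(())S)S   [S -> ( )]
(())((())(())S)S => (())((())(())())S   [S -> ( )]
(())((())(())())S => (())((())(())())()   [S -> ( )]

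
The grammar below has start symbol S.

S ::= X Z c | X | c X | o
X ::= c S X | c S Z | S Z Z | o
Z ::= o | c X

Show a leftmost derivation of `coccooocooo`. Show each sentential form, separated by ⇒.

S⇒cX⇒cSZZ⇒coZZ⇒cocXZ⇒cocSZZZ⇒cocXZcZZZ⇒coccSXZcZZZ⇒coccXXZcZZZ⇒coccoXZcZZZ⇒coccooZcZZZ⇒coccooocZZZ⇒coccooocoZZ⇒coccooocooZ⇒coccooocooo

S ⇒ cX   [S ::= c X]
cX ⇒ cSZZ   [X ::= S Z Z]
cSZZ ⇒ coZZ   [S ::= o]
coZZ ⇒ cocXZ   [Z ::= c X]
cocXZ ⇒ cocSZZZ   [X ::= S Z Z]
cocSZZZ ⇒ cocXZcZZZ   [S ::= X Z c]
cocXZcZZZ ⇒ coccSXZcZZZ   [X ::= c S X]
coccSXZcZZZ ⇒ coccXXZcZZZ   [S ::= X]
coccXXZcZZZ ⇒ coccoXZcZZZ   [X ::= o]
coccoXZcZZZ ⇒ coccooZcZZZ   [X ::= o]
coccooZcZZZ ⇒ coccooocZZZ   [Z ::= o]
coccooocZZZ ⇒ coccooocoZZ   [Z ::= o]
coccooocoZZ ⇒ coccooocooZ   [Z ::= o]
coccooocooZ ⇒ coccooocooo   [Z ::= o]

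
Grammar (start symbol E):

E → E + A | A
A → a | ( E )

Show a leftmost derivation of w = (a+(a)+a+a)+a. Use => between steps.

E => E+A   [E → E + A]
E+A => A+A   [E → A]
A+A => (E)+A   [A → ( E )]
(E)+A => (E+A)+A   [E → E + A]
(E+A)+A => (E+A+A)+A   [E → E + A]
(E+A+A)+A => (E+A+A+A)+A   [E → E + A]
(E+A+A+A)+A => (A+A+A+A)+A   [E → A]
(A+A+A+A)+A => (a+A+A+A)+A   [A → a]
(a+A+A+A)+A => (a+(E)+A+A)+A   [A → ( E )]
(a+(E)+A+A)+A => (a+(A)+A+A)+A   [E → A]
(a+(A)+A+A)+A => (a+(a)+A+A)+A   [A → a]
(a+(a)+A+A)+A => (a+(a)+a+A)+A   [A → a]
(a+(a)+a+A)+A => (a+(a)+a+a)+A   [A → a]
(a+(a)+a+a)+A => (a+(a)+a+a)+a   [A → a]

E=>E+A=>A+A=>(E)+A=>(E+A)+A=>(E+A+A)+A=>(E+A+A+A)+A=>(A+A+A+A)+A=>(a+A+A+A)+A=>(a+(E)+A+A)+A=>(a+(A)+A+A)+A=>(a+(a)+A+A)+A=>(a+(a)+a+A)+A=>(a+(a)+a+a)+A=>(a+(a)+a+a)+a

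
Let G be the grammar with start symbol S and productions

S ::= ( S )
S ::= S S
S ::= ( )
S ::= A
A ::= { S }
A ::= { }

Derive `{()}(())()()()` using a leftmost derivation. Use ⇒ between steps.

S⇒SS⇒SSS⇒ASS⇒{S}SS⇒{()}SS⇒{()}SSS⇒{()}SSSS⇒{()}(S)SSS⇒{()}(())SSS⇒{()}(())()SS⇒{()}(())()()S⇒{()}(())()()()

S ⇒ SS   [S ::= S S]
SS ⇒ SSS   [S ::= S S]
SSS ⇒ ASS   [S ::= A]
ASS ⇒ {S}SS   [A ::= { S }]
{S}SS ⇒ {()}SS   [S ::= ( )]
{()}SS ⇒ {()}SSS   [S ::= S S]
{()}SSS ⇒ {()}SSSS   [S ::= S S]
{()}SSSS ⇒ {()}(S)SSS   [S ::= ( S )]
{()}(S)SSS ⇒ {()}(())SSS   [S ::= ( )]
{()}(())SSS ⇒ {()}(())()SS   [S ::= ( )]
{()}(())()SS ⇒ {()}(())()()S   [S ::= ( )]
{()}(())()()S ⇒ {()}(())()()()   [S ::= ( )]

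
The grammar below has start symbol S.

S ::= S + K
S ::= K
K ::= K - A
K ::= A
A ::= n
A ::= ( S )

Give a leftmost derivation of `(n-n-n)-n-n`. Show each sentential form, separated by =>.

S => K => K-A => K-A-A => A-A-A => (S)-A-A => (K)-A-A => (K-A)-A-A => (K-A-A)-A-A => (A-A-A)-A-A => (n-A-A)-A-A => (n-n-A)-A-A => (n-n-n)-A-A => (n-n-n)-n-A => (n-n-n)-n-n

S => K   [S ::= K]
K => K-A   [K ::= K - A]
K-A => K-A-A   [K ::= K - A]
K-A-A => A-A-A   [K ::= A]
A-A-A => (S)-A-A   [A ::= ( S )]
(S)-A-A => (K)-A-A   [S ::= K]
(K)-A-A => (K-A)-A-A   [K ::= K - A]
(K-A)-A-A => (K-A-A)-A-A   [K ::= K - A]
(K-A-A)-A-A => (A-A-A)-A-A   [K ::= A]
(A-A-A)-A-A => (n-A-A)-A-A   [A ::= n]
(n-A-A)-A-A => (n-n-A)-A-A   [A ::= n]
(n-n-A)-A-A => (n-n-n)-A-A   [A ::= n]
(n-n-n)-A-A => (n-n-n)-n-A   [A ::= n]
(n-n-n)-n-A => (n-n-n)-n-n   [A ::= n]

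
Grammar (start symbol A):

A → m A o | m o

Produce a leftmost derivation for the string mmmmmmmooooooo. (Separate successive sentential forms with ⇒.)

A⇒mAo⇒mmAoo⇒mmmAooo⇒mmmmAoooo⇒mmmmmAooooo⇒mmmmmmAoooooo⇒mmmmmmmooooooo

A ⇒ mAo   [A → m A o]
mAo ⇒ mmAoo   [A → m A o]
mmAoo ⇒ mmmAooo   [A → m A o]
mmmAooo ⇒ mmmmAoooo   [A → m A o]
mmmmAoooo ⇒ mmmmmAooooo   [A → m A o]
mmmmmAooooo ⇒ mmmmmmAoooooo   [A → m A o]
mmmmmmAoooooo ⇒ mmmmmmmooooooo   [A → m o]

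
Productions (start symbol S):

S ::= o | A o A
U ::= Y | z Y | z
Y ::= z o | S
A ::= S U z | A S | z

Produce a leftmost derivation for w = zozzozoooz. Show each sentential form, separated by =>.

S=>AoA=>ASoA=>ASSoA=>SUzSSoA=>AoAUzSSoA=>zoAUzSSoA=>zozUzSSoA=>zozYzSSoA=>zozzozSSoA=>zozzozoSoA=>zozzozoooA=>zozzozoooz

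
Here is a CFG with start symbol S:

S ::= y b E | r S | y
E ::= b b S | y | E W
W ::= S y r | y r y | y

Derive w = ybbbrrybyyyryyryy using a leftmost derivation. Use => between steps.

S=>ybE=>ybEW=>ybEWW=>ybEWWW=>ybbbSWWW=>ybbbrSWWW=>ybbbrrSWWW=>ybbbrrybEWWW=>ybbbrrybEWWWW=>ybbbrrybyWWWW=>ybbbrrybyyWWW=>ybbbrrybyyyryWW=>ybbbrrybyyyryyryW=>ybbbrrybyyyryyryy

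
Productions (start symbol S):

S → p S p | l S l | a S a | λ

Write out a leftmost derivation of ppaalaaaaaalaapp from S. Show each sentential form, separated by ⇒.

S⇒pSp⇒ppSpp⇒ppaSapp⇒ppaaSaapp⇒ppaalSlaapp⇒ppaalaSalaapp⇒ppaalaaSaalaapp⇒ppaalaaaSaaalaapp⇒ppaalaaaaaalaapp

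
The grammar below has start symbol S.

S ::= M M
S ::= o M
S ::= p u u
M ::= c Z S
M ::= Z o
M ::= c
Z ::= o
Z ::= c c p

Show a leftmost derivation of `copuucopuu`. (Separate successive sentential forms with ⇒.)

S ⇒ MM ⇒ cZSM ⇒ coSM ⇒ copuuM ⇒ copuucZS ⇒ copuucoS ⇒ copuucopuu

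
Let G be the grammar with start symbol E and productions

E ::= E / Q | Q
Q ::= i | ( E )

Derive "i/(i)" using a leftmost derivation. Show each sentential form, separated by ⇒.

E ⇒ E/Q ⇒ Q/Q ⇒ i/Q ⇒ i/(E) ⇒ i/(Q) ⇒ i/(i)

E ⇒ E/Q   [E ::= E / Q]
E/Q ⇒ Q/Q   [E ::= Q]
Q/Q ⇒ i/Q   [Q ::= i]
i/Q ⇒ i/(E)   [Q ::= ( E )]
i/(E) ⇒ i/(Q)   [E ::= Q]
i/(Q) ⇒ i/(i)   [Q ::= i]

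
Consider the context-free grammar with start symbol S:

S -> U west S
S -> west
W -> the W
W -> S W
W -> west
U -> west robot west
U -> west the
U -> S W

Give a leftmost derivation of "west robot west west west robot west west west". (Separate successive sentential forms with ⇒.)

S ⇒ U west S   [S -> U west S]
U west S ⇒ west robot west west S   [U -> west robot west]
west robot west west S ⇒ west robot west west U west S   [S -> U west S]
west robot west west U west S ⇒ west robot west west west robot west west S   [U -> west robot west]
west robot west west west robot west west S ⇒ west robot west west west robot west west west   [S -> west]

S ⇒ U west S ⇒ west robot west west S ⇒ west robot west west U west S ⇒ west robot west west west robot west west S ⇒ west robot west west west robot west west west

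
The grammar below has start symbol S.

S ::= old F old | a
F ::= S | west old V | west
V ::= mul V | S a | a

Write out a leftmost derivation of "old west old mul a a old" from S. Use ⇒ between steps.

S ⇒ old F old ⇒ old west old V old ⇒ old west old mul V old ⇒ old west old mul S a old ⇒ old west old mul a a old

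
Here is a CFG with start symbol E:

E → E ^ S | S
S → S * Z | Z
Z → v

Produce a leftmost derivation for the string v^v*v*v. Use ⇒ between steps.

E⇒E^S⇒S^S⇒Z^S⇒v^S⇒v^S*Z⇒v^S*Z*Z⇒v^Z*Z*Z⇒v^v*Z*Z⇒v^v*v*Z⇒v^v*v*v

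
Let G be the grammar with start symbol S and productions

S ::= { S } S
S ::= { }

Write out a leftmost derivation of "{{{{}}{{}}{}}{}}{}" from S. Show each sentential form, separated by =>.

S => {S}S => {{S}S}S => {{{S}S}S}S => {{{{}}S}S}S => {{{{}}{S}S}S}S => {{{{}}{{}}S}S}S => {{{{}}{{}}{}}S}S => {{{{}}{{}}{}}{}}S => {{{{}}{{}}{}}{}}{}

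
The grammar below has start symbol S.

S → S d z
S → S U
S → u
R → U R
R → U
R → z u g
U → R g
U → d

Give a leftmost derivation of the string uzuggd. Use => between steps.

S => SU   [S → S U]
SU => SUU   [S → S U]
SUU => uUU   [S → u]
uUU => uRgU   [U → R g]
uRgU => uzuggU   [R → z u g]
uzuggU => uzuggd   [U → d]

S => SU => SUU => uUU => uRgU => uzuggU => uzuggd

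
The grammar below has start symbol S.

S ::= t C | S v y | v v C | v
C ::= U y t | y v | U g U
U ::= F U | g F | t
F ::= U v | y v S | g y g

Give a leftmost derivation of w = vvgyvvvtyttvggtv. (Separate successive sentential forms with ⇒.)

S⇒vvC⇒vvUgU⇒vvgFgU⇒vvgUvgU⇒vvgFUvgU⇒vvgyvSUvgU⇒vvgyvvvCUvgU⇒vvgyvvvUytUvgU⇒vvgyvvvtytUvgU⇒vvgyvvvtyttvgU⇒vvgyvvvtyttvggF⇒vvgyvvvtyttvggUv⇒vvgyvvvtyttvggtv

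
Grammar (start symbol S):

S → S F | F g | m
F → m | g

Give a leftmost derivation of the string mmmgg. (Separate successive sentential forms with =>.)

S => SF   [S → S F]
SF => SFF   [S → S F]
SFF => SFFF   [S → S F]
SFFF => SFFFF   [S → S F]
SFFFF => mFFFF   [S → m]
mFFFF => mmFFF   [F → m]
mmFFF => mmmFF   [F → m]
mmmFF => mmmgF   [F → g]
mmmgF => mmmgg   [F → g]

S => SF => SFF => SFFF => SFFFF => mFFFF => mmFFF => mmmFF => mmmgF => mmmgg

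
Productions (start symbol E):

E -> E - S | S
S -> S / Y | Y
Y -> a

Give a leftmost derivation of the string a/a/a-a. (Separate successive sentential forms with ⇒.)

E⇒E-S⇒S-S⇒S/Y-S⇒S/Y/Y-S⇒Y/Y/Y-S⇒a/Y/Y-S⇒a/a/Y-S⇒a/a/a-S⇒a/a/a-Y⇒a/a/a-a

E ⇒ E-S   [E -> E - S]
E-S ⇒ S-S   [E -> S]
S-S ⇒ S/Y-S   [S -> S / Y]
S/Y-S ⇒ S/Y/Y-S   [S -> S / Y]
S/Y/Y-S ⇒ Y/Y/Y-S   [S -> Y]
Y/Y/Y-S ⇒ a/Y/Y-S   [Y -> a]
a/Y/Y-S ⇒ a/a/Y-S   [Y -> a]
a/a/Y-S ⇒ a/a/a-S   [Y -> a]
a/a/a-S ⇒ a/a/a-Y   [S -> Y]
a/a/a-Y ⇒ a/a/a-a   [Y -> a]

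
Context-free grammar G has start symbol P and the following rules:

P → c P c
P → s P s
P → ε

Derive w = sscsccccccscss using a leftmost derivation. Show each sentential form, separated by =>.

P => sPs   [P → s P s]
sPs => ssPss   [P → s P s]
ssPss => sscPcss   [P → c P c]
sscPcss => sscsPscss   [P → s P s]
sscsPscss => sscscPcscss   [P → c P c]
sscscPcscss => sscsccPccscss   [P → c P c]
sscsccPccscss => sscscccPcccscss   [P → c P c]
sscscccPcccscss => sscsccccccscss   [P → ε]

P => sPs => ssPss => sscPcss => sscsPscss => sscscPcscss => sscsccPccscss => sscscccPcccscss => sscsccccccscss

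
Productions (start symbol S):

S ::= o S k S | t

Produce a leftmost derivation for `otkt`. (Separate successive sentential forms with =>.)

S => oSkS => otkS => otkt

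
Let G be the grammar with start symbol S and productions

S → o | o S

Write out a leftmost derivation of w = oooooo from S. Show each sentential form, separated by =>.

S => oS   [S → o S]
oS => ooS   [S → o S]
ooS => oooS   [S → o S]
oooS => ooooS   [S → o S]
ooooS => oooooS   [S → o S]
oooooS => oooooo   [S → o]

S => oS => ooS => oooS => ooooS => oooooS => oooooo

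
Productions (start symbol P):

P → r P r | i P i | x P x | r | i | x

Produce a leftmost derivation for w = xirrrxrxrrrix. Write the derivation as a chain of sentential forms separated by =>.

P=>xPx=>xiPix=>xirPrix=>xirrPrrix=>xirrrPrrrix=>xirrrxPxrrrix=>xirrrxrxrrrix

P => xPx   [P → x P x]
xPx => xiPix   [P → i P i]
xiPix => xirPrix   [P → r P r]
xirPrix => xirrPrrix   [P → r P r]
xirrPrrix => xirrrPrrrix   [P → r P r]
xirrrPrrrix => xirrrxPxrrrix   [P → x P x]
xirrrxPxrrrix => xirrrxrxrrrix   [P → r]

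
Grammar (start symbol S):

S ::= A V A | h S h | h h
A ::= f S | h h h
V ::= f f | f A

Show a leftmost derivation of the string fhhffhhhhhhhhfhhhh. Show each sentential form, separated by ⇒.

S ⇒ AVA   [S ::= A V A]
AVA ⇒ fSVA   [A ::= f S]
fSVA ⇒ fhhVA   [S ::= h h]
fhhVA ⇒ fhhfAA   [V ::= f A]
fhhfAA ⇒ fhhffSA   [A ::= f S]
fhhffSA ⇒ fhhffhShA   [S ::= h S h]
fhhffhShA ⇒ fhhffhhShhA   [S ::= h S h]
fhhffhhShhA ⇒ fhhffhhhShhhA   [S ::= h S h]
fhhffhhhShhhA ⇒ fhhffhhhhhhhhA   [S ::= h h]
fhhffhhhhhhhhA ⇒ fhhffhhhhhhhhfS   [A ::= f S]
fhhffhhhhhhhhfS ⇒ fhhffhhhhhhhhfhSh   [S ::= h S h]
fhhffhhhhhhhhfhSh ⇒ fhhffhhhhhhhhfhhhh   [S ::= h h]

S⇒AVA⇒fSVA⇒fhhVA⇒fhhfAA⇒fhhffSA⇒fhhffhShA⇒fhhffhhShhA⇒fhhffhhhShhhA⇒fhhffhhhhhhhhA⇒fhhffhhhhhhhhfS⇒fhhffhhhhhhhhfhSh⇒fhhffhhhhhhhhfhhhh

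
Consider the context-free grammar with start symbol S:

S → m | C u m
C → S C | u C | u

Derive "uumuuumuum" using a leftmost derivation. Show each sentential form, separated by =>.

S=>Cum=>uCum=>uuCum=>uuSCum=>uumCum=>uumSCum=>uumCumCum=>uumuCumCum=>uumuuumCum=>uumuuumuum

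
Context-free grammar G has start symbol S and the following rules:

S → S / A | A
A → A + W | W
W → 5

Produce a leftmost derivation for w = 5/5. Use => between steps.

S => S/A   [S → S / A]
S/A => A/A   [S → A]
A/A => W/A   [A → W]
W/A => 5/A   [W → 5]
5/A => 5/W   [A → W]
5/W => 5/5   [W → 5]

S=>S/A=>A/A=>W/A=>5/A=>5/W=>5/5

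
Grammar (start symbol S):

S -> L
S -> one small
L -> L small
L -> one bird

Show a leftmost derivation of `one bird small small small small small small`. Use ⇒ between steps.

S ⇒ L ⇒ L small ⇒ L small small ⇒ L small small small ⇒ L small small small small ⇒ L small small small small small ⇒ L small small small small small small ⇒ one bird small small small small small small

S ⇒ L   [S -> L]
L ⇒ L small   [L -> L small]
L small ⇒ L small small   [L -> L small]
L small small ⇒ L small small small   [L -> L small]
L small small small ⇒ L small small small small   [L -> L small]
L small small small small ⇒ L small small small small small   [L -> L small]
L small small small small small ⇒ L small small small small small small   [L -> L small]
L small small small small small small ⇒ one bird small small small small small small   [L -> one bird]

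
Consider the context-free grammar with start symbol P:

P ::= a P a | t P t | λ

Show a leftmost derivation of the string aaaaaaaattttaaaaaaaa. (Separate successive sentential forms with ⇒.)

P ⇒ aPa ⇒ aaPaa ⇒ aaaPaaa ⇒ aaaaPaaaa ⇒ aaaaaPaaaaa ⇒ aaaaaaPaaaaaa ⇒ aaaaaaaPaaaaaaa ⇒ aaaaaaaaPaaaaaaaa ⇒ aaaaaaaatPtaaaaaaaa ⇒ aaaaaaaattPttaaaaaaaa ⇒ aaaaaaaattttaaaaaaaa

P ⇒ aPa   [P ::= a P a]
aPa ⇒ aaPaa   [P ::= a P a]
aaPaa ⇒ aaaPaaa   [P ::= a P a]
aaaPaaa ⇒ aaaaPaaaa   [P ::= a P a]
aaaaPaaaa ⇒ aaaaaPaaaaa   [P ::= a P a]
aaaaaPaaaaa ⇒ aaaaaaPaaaaaa   [P ::= a P a]
aaaaaaPaaaaaa ⇒ aaaaaaaPaaaaaaa   [P ::= a P a]
aaaaaaaPaaaaaaa ⇒ aaaaaaaaPaaaaaaaa   [P ::= a P a]
aaaaaaaaPaaaaaaaa ⇒ aaaaaaaatPtaaaaaaaa   [P ::= t P t]
aaaaaaaatPtaaaaaaaa ⇒ aaaaaaaattPttaaaaaaaa   [P ::= t P t]
aaaaaaaattPttaaaaaaaa ⇒ aaaaaaaattttaaaaaaaa   [P ::= λ]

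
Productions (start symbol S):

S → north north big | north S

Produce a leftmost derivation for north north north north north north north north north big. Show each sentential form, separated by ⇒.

S ⇒ north S ⇒ north north S ⇒ north north north S ⇒ north north north north S ⇒ north north north north north S ⇒ north north north north north north S ⇒ north north north north north north north S ⇒ north north north north north north north north north big

S ⇒ north S   [S → north S]
north S ⇒ north north S   [S → north S]
north north S ⇒ north north north S   [S → north S]
north north north S ⇒ north north north north S   [S → north S]
north north north north S ⇒ north north north north north S   [S → north S]
north north north north north S ⇒ north north north north north north S   [S → north S]
north north north north north north S ⇒ north north north north north north north S   [S → north S]
north north north north north north north S ⇒ north north north north north north north north north big   [S → north north big]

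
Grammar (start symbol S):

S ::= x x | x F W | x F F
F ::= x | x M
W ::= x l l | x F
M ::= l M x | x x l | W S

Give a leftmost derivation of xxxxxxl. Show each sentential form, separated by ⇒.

S ⇒ xFW   [S ::= x F W]
xFW ⇒ xxW   [F ::= x]
xxW ⇒ xxxF   [W ::= x F]
xxxF ⇒ xxxxM   [F ::= x M]
xxxxM ⇒ xxxxxxl   [M ::= x x l]

S ⇒ xFW ⇒ xxW ⇒ xxxF ⇒ xxxxM ⇒ xxxxxxl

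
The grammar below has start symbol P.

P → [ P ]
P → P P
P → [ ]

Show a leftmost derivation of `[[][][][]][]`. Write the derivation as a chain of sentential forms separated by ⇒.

P ⇒ PP ⇒ [P]P ⇒ [PP]P ⇒ [PPP]P ⇒ [PPPP]P ⇒ [[]PPP]P ⇒ [[][]PP]P ⇒ [[][][]P]P ⇒ [[][][][]]P ⇒ [[][][][]][]

P ⇒ PP   [P → P P]
PP ⇒ [P]P   [P → [ P ]]
[P]P ⇒ [PP]P   [P → P P]
[PP]P ⇒ [PPP]P   [P → P P]
[PPP]P ⇒ [PPPP]P   [P → P P]
[PPPP]P ⇒ [[]PPP]P   [P → [ ]]
[[]PPP]P ⇒ [[][]PP]P   [P → [ ]]
[[][]PP]P ⇒ [[][][]P]P   [P → [ ]]
[[][][]P]P ⇒ [[][][][]]P   [P → [ ]]
[[][][][]]P ⇒ [[][][][]][]   [P → [ ]]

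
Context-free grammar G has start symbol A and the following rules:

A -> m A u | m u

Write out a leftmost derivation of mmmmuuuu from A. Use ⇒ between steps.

A ⇒ mAu ⇒ mmAuu ⇒ mmmAuuu ⇒ mmmmuuuu

A ⇒ mAu   [A -> m A u]
mAu ⇒ mmAuu   [A -> m A u]
mmAuu ⇒ mmmAuuu   [A -> m A u]
mmmAuuu ⇒ mmmmuuuu   [A -> m u]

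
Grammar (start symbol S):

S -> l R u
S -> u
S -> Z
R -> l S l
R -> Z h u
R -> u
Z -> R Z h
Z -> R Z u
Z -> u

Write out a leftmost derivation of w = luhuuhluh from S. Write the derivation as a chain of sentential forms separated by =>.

S => Z   [S -> Z]
Z => RZh   [Z -> R Z h]
RZh => lSlZh   [R -> l S l]
lSlZh => lZlZh   [S -> Z]
lZlZh => lRZhlZh   [Z -> R Z h]
lRZhlZh => lZhuZhlZh   [R -> Z h u]
lZhuZhlZh => luhuZhlZh   [Z -> u]
luhuZhlZh => luhuuhlZh   [Z -> u]
luhuuhlZh => luhuuhluh   [Z -> u]

S=>Z=>RZh=>lSlZh=>lZlZh=>lRZhlZh=>lZhuZhlZh=>luhuZhlZh=>luhuuhlZh=>luhuuhluh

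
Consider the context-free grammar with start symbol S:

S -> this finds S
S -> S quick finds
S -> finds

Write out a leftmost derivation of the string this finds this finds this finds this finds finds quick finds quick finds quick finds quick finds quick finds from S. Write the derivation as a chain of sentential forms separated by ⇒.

S ⇒ this finds S ⇒ this finds this finds S ⇒ this finds this finds S quick finds ⇒ this finds this finds S quick finds quick finds ⇒ this finds this finds S quick finds quick finds quick finds ⇒ this finds this finds this finds S quick finds quick finds quick finds ⇒ this finds this finds this finds S quick finds quick finds quick finds quick finds ⇒ this finds this finds this finds S quick finds quick finds quick finds quick finds quick finds ⇒ this finds this finds this finds this finds S quick finds quick finds quick finds quick finds quick finds ⇒ this finds this finds this finds this finds finds quick finds quick finds quick finds quick finds quick finds

S ⇒ this finds S   [S -> this finds S]
this finds S ⇒ this finds this finds S   [S -> this finds S]
this finds this finds S ⇒ this finds this finds S quick finds   [S -> S quick finds]
this finds this finds S quick finds ⇒ this finds this finds S quick finds quick finds   [S -> S quick finds]
this finds this finds S quick finds quick finds ⇒ this finds this finds S quick finds quick finds quick finds   [S -> S quick finds]
this finds this finds S quick finds quick finds quick finds ⇒ this finds this finds this finds S quick finds quick finds quick finds   [S -> this finds S]
this finds this finds this finds S quick finds quick finds quick finds ⇒ this finds this finds this finds S quick finds quick finds quick finds quick finds   [S -> S quick finds]
this finds this finds this finds S quick finds quick finds quick finds quick finds ⇒ this finds this finds this finds S quick finds quick finds quick finds quick finds quick finds   [S -> S quick finds]
this finds this finds this finds S quick finds quick finds quick finds quick finds quick finds ⇒ this finds this finds this finds this finds S quick finds quick finds quick finds quick finds quick finds   [S -> this finds S]
this finds this finds this finds this finds S quick finds quick finds quick finds quick finds quick finds ⇒ this finds this finds this finds this finds finds quick finds quick finds quick finds quick finds quick finds   [S -> finds]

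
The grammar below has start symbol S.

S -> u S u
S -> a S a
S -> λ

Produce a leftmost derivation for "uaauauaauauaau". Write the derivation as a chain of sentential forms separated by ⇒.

S ⇒ uSu   [S -> u S u]
uSu ⇒ uaSau   [S -> a S a]
uaSau ⇒ uaaSaau   [S -> a S a]
uaaSaau ⇒ uaauSuaau   [S -> u S u]
uaauSuaau ⇒ uaauaSauaau   [S -> a S a]
uaauaSauaau ⇒ uaauauSuauaau   [S -> u S u]
uaauauSuauaau ⇒ uaauauaSauauaau   [S -> a S a]
uaauauaSauauaau ⇒ uaauauaauauaau   [S -> λ]

S ⇒ uSu ⇒ uaSau ⇒ uaaSaau ⇒ uaauSuaau ⇒ uaauaSauaau ⇒ uaauauSuauaau ⇒ uaauauaSauauaau ⇒ uaauauaauauaau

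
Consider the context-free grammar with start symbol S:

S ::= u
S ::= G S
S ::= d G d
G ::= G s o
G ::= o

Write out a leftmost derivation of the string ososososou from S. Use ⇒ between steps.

S ⇒ GS ⇒ GsoS ⇒ GsosoS ⇒ GsososoS ⇒ GsosososoS ⇒ ososososoS ⇒ ososososou

S ⇒ GS   [S ::= G S]
GS ⇒ GsoS   [G ::= G s o]
GsoS ⇒ GsosoS   [G ::= G s o]
GsosoS ⇒ GsososoS   [G ::= G s o]
GsososoS ⇒ GsosososoS   [G ::= G s o]
GsosososoS ⇒ ososososoS   [G ::= o]
ososososoS ⇒ ososososou   [S ::= u]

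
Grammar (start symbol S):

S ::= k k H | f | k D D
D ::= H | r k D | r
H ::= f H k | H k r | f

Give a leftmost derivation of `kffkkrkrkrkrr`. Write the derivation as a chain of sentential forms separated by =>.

S => kDD => kHD => kHkrD => kHkrkrD => kHkrkrkrD => kHkrkrkrkrD => kfHkkrkrkrkrD => kffkkrkrkrkrD => kffkkrkrkrkrr

S => kDD   [S ::= k D D]
kDD => kHD   [D ::= H]
kHD => kHkrD   [H ::= H k r]
kHkrD => kHkrkrD   [H ::= H k r]
kHkrkrD => kHkrkrkrD   [H ::= H k r]
kHkrkrkrD => kHkrkrkrkrD   [H ::= H k r]
kHkrkrkrkrD => kfHkkrkrkrkrD   [H ::= f H k]
kfHkkrkrkrkrD => kffkkrkrkrkrD   [H ::= f]
kffkkrkrkrkrD => kffkkrkrkrkrr   [D ::= r]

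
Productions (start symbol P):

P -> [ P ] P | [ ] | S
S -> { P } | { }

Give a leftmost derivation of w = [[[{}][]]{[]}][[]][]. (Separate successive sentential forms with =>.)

P => [P]P => [[P]P]P => [[[P]P]P]P => [[[S]P]P]P => [[[{}]P]P]P => [[[{}][]]P]P => [[[{}][]]S]P => [[[{}][]]{P}]P => [[[{}][]]{[]}]P => [[[{}][]]{[]}][P]P => [[[{}][]]{[]}][[]]P => [[[{}][]]{[]}][[]][]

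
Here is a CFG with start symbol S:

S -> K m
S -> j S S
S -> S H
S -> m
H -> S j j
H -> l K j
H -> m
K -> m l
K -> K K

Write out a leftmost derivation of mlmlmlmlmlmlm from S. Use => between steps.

S => Km => KKm => mlKm => mlKKm => mlmlKm => mlmlKKm => mlmlKKKm => mlmlKKKKm => mlmlmlKKKm => mlmlmlmlKKm => mlmlmlmlmlKm => mlmlmlmlmlmlm

S => Km   [S -> K m]
Km => KKm   [K -> K K]
KKm => mlKm   [K -> m l]
mlKm => mlKKm   [K -> K K]
mlKKm => mlmlKm   [K -> m l]
mlmlKm => mlmlKKm   [K -> K K]
mlmlKKm => mlmlKKKm   [K -> K K]
mlmlKKKm => mlmlKKKKm   [K -> K K]
mlmlKKKKm => mlmlmlKKKm   [K -> m l]
mlmlmlKKKm => mlmlmlmlKKm   [K -> m l]
mlmlmlmlKKm => mlmlmlmlmlKm   [K -> m l]
mlmlmlmlmlKm => mlmlmlmlmlmlm   [K -> m l]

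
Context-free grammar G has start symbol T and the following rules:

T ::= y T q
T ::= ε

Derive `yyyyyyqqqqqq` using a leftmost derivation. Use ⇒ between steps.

T ⇒ yTq   [T ::= y T q]
yTq ⇒ yyTqq   [T ::= y T q]
yyTqq ⇒ yyyTqqq   [T ::= y T q]
yyyTqqq ⇒ yyyyTqqqq   [T ::= y T q]
yyyyTqqqq ⇒ yyyyyTqqqqq   [T ::= y T q]
yyyyyTqqqqq ⇒ yyyyyyTqqqqqq   [T ::= y T q]
yyyyyyTqqqqqq ⇒ yyyyyyqqqqqq   [T ::= ε]

T ⇒ yTq ⇒ yyTqq ⇒ yyyTqqq ⇒ yyyyTqqqq ⇒ yyyyyTqqqqq ⇒ yyyyyyTqqqqqq ⇒ yyyyyyqqqqqq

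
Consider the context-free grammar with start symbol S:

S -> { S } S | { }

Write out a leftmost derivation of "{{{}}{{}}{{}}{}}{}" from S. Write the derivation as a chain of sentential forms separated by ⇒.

S⇒{S}S⇒{{S}S}S⇒{{{}}S}S⇒{{{}}{S}S}S⇒{{{}}{{}}S}S⇒{{{}}{{}}{S}S}S⇒{{{}}{{}}{{}}S}S⇒{{{}}{{}}{{}}{}}S⇒{{{}}{{}}{{}}{}}{}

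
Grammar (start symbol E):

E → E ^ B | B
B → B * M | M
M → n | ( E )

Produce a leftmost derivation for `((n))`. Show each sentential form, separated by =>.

E=>B=>M=>(E)=>(B)=>(M)=>((E))=>((B))=>((M))=>((n))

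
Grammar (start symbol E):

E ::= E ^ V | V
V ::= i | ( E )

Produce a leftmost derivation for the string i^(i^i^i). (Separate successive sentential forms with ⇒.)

E⇒E^V⇒V^V⇒i^V⇒i^(E)⇒i^(E^V)⇒i^(E^V^V)⇒i^(V^V^V)⇒i^(i^V^V)⇒i^(i^i^V)⇒i^(i^i^i)

E ⇒ E^V   [E ::= E ^ V]
E^V ⇒ V^V   [E ::= V]
V^V ⇒ i^V   [V ::= i]
i^V ⇒ i^(E)   [V ::= ( E )]
i^(E) ⇒ i^(E^V)   [E ::= E ^ V]
i^(E^V) ⇒ i^(E^V^V)   [E ::= E ^ V]
i^(E^V^V) ⇒ i^(V^V^V)   [E ::= V]
i^(V^V^V) ⇒ i^(i^V^V)   [V ::= i]
i^(i^V^V) ⇒ i^(i^i^V)   [V ::= i]
i^(i^i^V) ⇒ i^(i^i^i)   [V ::= i]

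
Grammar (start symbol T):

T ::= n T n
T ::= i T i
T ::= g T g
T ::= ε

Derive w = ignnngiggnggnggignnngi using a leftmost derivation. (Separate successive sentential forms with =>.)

T => iTi   [T ::= i T i]
iTi => igTgi   [T ::= g T g]
igTgi => ignTngi   [T ::= n T n]
ignTngi => ignnTnngi   [T ::= n T n]
ignnTnngi => ignnnTnnngi   [T ::= n T n]
ignnnTnnngi => ignnngTgnnngi   [T ::= g T g]
ignnngTgnnngi => ignnngiTignnngi   [T ::= i T i]
ignnngiTignnngi => ignnngigTgignnngi   [T ::= g T g]
ignnngigTgignnngi => ignnngiggTggignnngi   [T ::= g T g]
ignnngiggTggignnngi => ignnngiggnTnggignnngi   [T ::= n T n]
ignnngiggnTnggignnngi => ignnngiggngTgnggignnngi   [T ::= g T g]
ignnngiggngTgnggignnngi => ignnngiggnggnggignnngi   [T ::= ε]

T => iTi => igTgi => ignTngi => ignnTnngi => ignnnTnnngi => ignnngTgnnngi => ignnngiTignnngi => ignnngigTgignnngi => ignnngiggTggignnngi => ignnngiggnTnggignnngi => ignnngiggngTgnggignnngi => ignnngiggnggnggignnngi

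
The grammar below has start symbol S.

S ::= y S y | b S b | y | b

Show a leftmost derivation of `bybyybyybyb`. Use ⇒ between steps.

S⇒bSb⇒bySyb⇒bybSbyb⇒bybySybyb⇒bybyySyybyb⇒bybyybyybyb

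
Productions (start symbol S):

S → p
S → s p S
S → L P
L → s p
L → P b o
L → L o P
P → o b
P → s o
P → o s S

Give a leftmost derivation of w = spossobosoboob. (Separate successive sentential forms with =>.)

S=>spS=>spLP=>spPboP=>sposSboP=>sposLPboP=>sposPboPboP=>spossoboPboP=>spossobosoboP=>spossobosoboob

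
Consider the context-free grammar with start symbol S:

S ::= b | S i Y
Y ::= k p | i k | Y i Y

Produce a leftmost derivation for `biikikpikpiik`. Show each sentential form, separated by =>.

S => SiY => biY => biYiY => biikiY => biikiYiY => biikiYiYiY => biikikpiYiY => biikikpikpiY => biikikpikpiik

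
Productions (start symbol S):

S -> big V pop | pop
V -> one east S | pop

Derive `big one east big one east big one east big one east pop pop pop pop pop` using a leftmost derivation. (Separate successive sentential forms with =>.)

S => big V pop   [S -> big V pop]
big V pop => big one east S pop   [V -> one east S]
big one east S pop => big one east big V pop pop   [S -> big V pop]
big one east big V pop pop => big one east big one east S pop pop   [V -> one east S]
big one east big one east S pop pop => big one east big one east big V pop pop pop   [S -> big V pop]
big one east big one east big V pop pop pop => big one east big one east big one east S pop pop pop   [V -> one east S]
big one east big one east big one east S pop pop pop => big one east big one east big one east big V pop pop pop pop   [S -> big V pop]
big one east big one east big one east big V pop pop pop pop => big one east big one east big one east big one east S pop pop pop pop   [V -> one east S]
big one east big one east big one east big one east S pop pop pop pop => big one east big one east big one east big one east pop pop pop pop pop   [S -> pop]

S => big V pop => big one east S pop => big one east big V pop pop => big one east big one east S pop pop => big one east big one east big V pop pop pop => big one east big one east big one east S pop pop pop => big one east big one east big one east big V pop pop pop pop => big one east big one east big one east big one east S pop pop pop pop => big one east big one east big one east big one east pop pop pop pop pop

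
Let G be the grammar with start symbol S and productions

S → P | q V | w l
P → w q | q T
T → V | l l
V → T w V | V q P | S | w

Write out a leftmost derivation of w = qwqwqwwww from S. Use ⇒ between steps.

S ⇒ qV ⇒ qTwV ⇒ qVwV ⇒ qTwVwV ⇒ qVwVwV ⇒ qVqPwVwV ⇒ qwqPwVwV ⇒ qwqwqwVwV ⇒ qwqwqwwwV ⇒ qwqwqwwww

S ⇒ qV   [S → q V]
qV ⇒ qTwV   [V → T w V]
qTwV ⇒ qVwV   [T → V]
qVwV ⇒ qTwVwV   [V → T w V]
qTwVwV ⇒ qVwVwV   [T → V]
qVwVwV ⇒ qVqPwVwV   [V → V q P]
qVqPwVwV ⇒ qwqPwVwV   [V → w]
qwqPwVwV ⇒ qwqwqwVwV   [P → w q]
qwqwqwVwV ⇒ qwqwqwwwV   [V → w]
qwqwqwwwV ⇒ qwqwqwwww   [V → w]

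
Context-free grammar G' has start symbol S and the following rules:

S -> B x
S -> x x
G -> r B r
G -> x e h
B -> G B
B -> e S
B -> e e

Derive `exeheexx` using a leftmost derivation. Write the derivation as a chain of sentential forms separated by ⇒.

S ⇒ Bx ⇒ eSx ⇒ eBxx ⇒ eGBxx ⇒ exehBxx ⇒ exeheexx

S ⇒ Bx   [S -> B x]
Bx ⇒ eSx   [B -> e S]
eSx ⇒ eBxx   [S -> B x]
eBxx ⇒ eGBxx   [B -> G B]
eGBxx ⇒ exehBxx   [G -> x e h]
exehBxx ⇒ exeheexx   [B -> e e]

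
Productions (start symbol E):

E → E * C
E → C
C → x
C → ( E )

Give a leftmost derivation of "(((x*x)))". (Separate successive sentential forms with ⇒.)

E ⇒ C ⇒ (E) ⇒ (C) ⇒ ((E)) ⇒ ((C)) ⇒ (((E))) ⇒ (((E*C))) ⇒ (((C*C))) ⇒ (((x*C))) ⇒ (((x*x)))

E ⇒ C   [E → C]
C ⇒ (E)   [C → ( E )]
(E) ⇒ (C)   [E → C]
(C) ⇒ ((E))   [C → ( E )]
((E)) ⇒ ((C))   [E → C]
((C)) ⇒ (((E)))   [C → ( E )]
(((E))) ⇒ (((E*C)))   [E → E * C]
(((E*C))) ⇒ (((C*C)))   [E → C]
(((C*C))) ⇒ (((x*C)))   [C → x]
(((x*C))) ⇒ (((x*x)))   [C → x]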